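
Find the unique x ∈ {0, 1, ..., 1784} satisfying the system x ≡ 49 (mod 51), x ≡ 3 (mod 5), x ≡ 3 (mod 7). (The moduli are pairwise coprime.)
The moduli 51, 5, 7 are pairwise coprime, so by the CRT there is a unique solution mod 51·5·7 = 1785.
Solve by successive substitution. Start with x ≡ 49 (mod 51).
  Combine with x ≡ 3 (mod 5): write x = 49 + 51·t and require 49 + 51·t ≡ 3 (mod 5), i.e. 51·t ≡ 3 − 49 ≡ 4 (mod 5). Since 51^(−1) ≡ 1 (mod 5) (51 ≡ 1 (mod 5)), t ≡ 1·4 ≡ 4 (mod 5). So x ≡ 49 + 51·4 = 253 (mod 255).
  Combine with x ≡ 3 (mod 7): write x = 253 + 255·t and require 253 + 255·t ≡ 3 (mod 7), i.e. 255·t ≡ 3 − 253 ≡ 2 (mod 7). Since 255^(−1) ≡ 5 (mod 7) (255 ≡ 3 (mod 7)), t ≡ 5·2 ≡ 3 (mod 7). So x ≡ 253 + 255·3 = 1018 (mod 1785).
Unique solution in [0, 1785): x = 1018.

Final answer: x ≡ 1018 (mod 1785); the representative in [0, 1785) is 1018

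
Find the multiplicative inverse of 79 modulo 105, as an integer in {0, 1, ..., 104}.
79^(−1) ≡ 4 (mod 105)

Apply the extended Euclidean algorithm to (105, 79), tracking rows (r, s, t) with s·105 + t·79 = r. Each division r_prev = q·r_cur + r_new produces the new row as (previous row) − q·(current row):
  row A: (105, 1, 0)   [1·105 + 0·79 = 105]
  row B: (79, 0, 1)   [0·105 + 1·79 = 79]
  105 = 1·79 + 26   → row C = row A − 1·row B = (26, 1, −1)   [check: 1·105 − 1·79 = 26]
  79 = 3·26 + 1   → row D = row B − 3·row C = (1, −3, 4)   [check: −3·105 + 4·79 = 1]
  26 = 26·1 + 0   → remainder 0, stop. gcd = 1 (last nonzero row D).
The gcd is 1, so 79 is invertible mod 105. The last nonzero row gives −3·105 + 4·79 = 1, so t = 4. So 79^(−1) ≡ 4 (mod 105). Verify: 79 · 4 = 316 ≡ 1 (mod 105). ✓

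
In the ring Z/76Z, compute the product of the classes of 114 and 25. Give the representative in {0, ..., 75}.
38

Reduce the factors first: 114 ≡ 38 (mod 76), so 114 · 25 ≡ 38 · 25 (mod 76). 38 · 25 = 950. Dividing by 76: 950 = 12·76 + 38. So (114 · 25) mod 76 = 38.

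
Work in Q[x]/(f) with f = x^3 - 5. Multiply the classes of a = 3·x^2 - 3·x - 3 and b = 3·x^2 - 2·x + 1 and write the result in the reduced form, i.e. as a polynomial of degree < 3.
a · b ≡ 48·x - 78 (mod f(x))

First multiply in Q[x] without reducing: a · b = 9·x^4 - 15·x^3 + 3·x - 3. Now divide by f(x) = x^3 - 5, eliminating the leading term at each step:
  leading term 9·x^4: subtract (9·x)·f(x) = 9·x^4 - 45·x, leaving -15·x^3 + 48·x - 3
  leading term -15·x^3: subtract (-15)·f(x) = 75 - 15·x^3, leaving 48·x - 78
The degree is now < 3, so this is the remainder. Hence a · b ≡ 48·x - 78 in Q[x]/(f).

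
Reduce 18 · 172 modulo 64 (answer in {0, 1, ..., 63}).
Reduce the factors first: 172 ≡ 44 (mod 64), so 18 · 172 ≡ 18 · 44 (mod 64). 18 · 44 = 792. Dividing by 64: 792 = 12·64 + 24. So (18 · 172) mod 64 = 24.

Final answer: 24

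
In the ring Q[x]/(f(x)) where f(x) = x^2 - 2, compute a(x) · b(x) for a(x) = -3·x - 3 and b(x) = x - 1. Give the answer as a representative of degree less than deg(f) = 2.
a · b ≡ -3 (mod f(x))

First multiply in Q[x] without reducing: a · b = 3 - 3·x^2. Now divide by f(x) = x^2 - 2, eliminating the leading term at each step:
  leading term -3·x^2: subtract (-3)·f(x) = 6 - 3·x^2, leaving -3
The degree is now < 2, so this is the remainder. Hence a · b ≡ -3 in Q[x]/(f).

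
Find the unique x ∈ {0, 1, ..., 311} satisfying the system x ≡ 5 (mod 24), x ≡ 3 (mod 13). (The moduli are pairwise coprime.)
x ≡ 29 (mod 312); the representative in [0, 312) is 29

The moduli 24, 13 are pairwise coprime, so by the CRT there is a unique solution mod 24·13 = 312.
Solve by successive substitution. Start with x ≡ 5 (mod 24).
  Combine with x ≡ 3 (mod 13): write x = 5 + 24·t and require 5 + 24·t ≡ 3 (mod 13), i.e. 24·t ≡ 3 − 5 ≡ 11 (mod 13). Since 24^(−1) ≡ 6 (mod 13) (24 ≡ 11 (mod 13)), t ≡ 6·11 ≡ 1 (mod 13). So x ≡ 5 + 24·1 = 29 (mod 312).
Unique solution in [0, 312): x = 29.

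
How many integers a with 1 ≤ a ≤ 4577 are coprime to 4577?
The number of a ∈ {1, ..., 4577} with gcd(a, 4577) = 1 is by definition Euler's totient φ(4577). φ is multiplicative, with φ(p^e) = p^e − p^(e−1). Factorise 4577 = 23 · 199. Then
  φ(4577) = (23 − 1) · (199 − 1) = 22 · 198 = 4356.
So there are 4356 such integers.

Final answer: 4356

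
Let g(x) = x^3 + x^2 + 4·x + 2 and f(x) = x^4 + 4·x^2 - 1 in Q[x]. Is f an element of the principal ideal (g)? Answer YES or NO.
NO

In Q[x] the ideal (g) consists of all multiples of g, so f ∈ (g) iff g | f, i.e. iff the remainder of f on division by g is 0. Divide f by g (g is monic, so eliminate the leading term of the running remainder at each step):
  leading term x^4: subtract (x)·g(x) = x^4 + x^3 + 4·x^2 + 2·x, leaving -x^3 - 2·x - 1
  leading term -x^3: subtract (-1)·g(x) = -x^3 - x^2 - 4·x - 2, leaving x^2 + 2·x + 1
The remainder r(x) = x^2 + 2·x + 1 ≠ 0 (and deg r < deg g), so g ∤ f, i.e. f ∉ (g).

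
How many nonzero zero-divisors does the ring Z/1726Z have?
Z/1726Z has 863 nonzero zero-divisors

In Z/1726Z each nonzero element is either a unit (gcd with 1726 is 1) or a zero-divisor (gcd > 1). The number of units is φ(1726): factorise 1726 = 2 · 863, so φ(1726) = (2 − 1) · (863 − 1) = 1 · 862 = 862. The nonzero elements number 1726 − 1 = 1725. Hence the nonzero zero-divisors number 1725 − 862 = 863.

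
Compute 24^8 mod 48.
Use repeated squaring. Binary(8) = 1000. Walk through the bits of the exponent 8 left-to-right: at each bit after the leading one, square the running value, then multiply by 24 if the bit is 1 (always reducing mod 48):
  bit 1 = 1 (leading): start with 24.
  bit 2 = 0: square 24^2 = 576 ≡ 0 (mod 48).
  bit 3 = 0: square 0^2 = 0 (mod 48).
  bit 4 = 0: square 0^2 = 0 (mod 48).
Final value: 24^8 ≡ 0 (mod 48).

Final answer: 0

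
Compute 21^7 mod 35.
Use repeated squaring. Binary(7) = 111. Walk through the bits of the exponent 7 left-to-right: at each bit after the leading one, square the running value, then multiply by 21 if the bit is 1 (always reducing mod 35):
  bit 1 = 1 (leading): start with 21.
  bit 2 = 1: square 21^2 = 441 ≡ 21; bit is 1, so multiply 21·21 = 441 ≡ 21 (mod 35).
  bit 3 = 1: square 21^2 = 441 ≡ 21; bit is 1, so multiply 21·21 = 441 ≡ 21 (mod 35).
Final value: 21^7 ≡ 21 (mod 35).

Final answer: 21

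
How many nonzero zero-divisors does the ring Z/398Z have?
In Z/398Z each nonzero element is either a unit (gcd with 398 is 1) or a zero-divisor (gcd > 1). The number of units is φ(398): factorise 398 = 2 · 199, so φ(398) = (2 − 1) · (199 − 1) = 1 · 198 = 198. The nonzero elements number 398 − 1 = 397. Hence the nonzero zero-divisors number 397 − 198 = 199.

Final answer: Z/398Z has 199 nonzero zero-divisors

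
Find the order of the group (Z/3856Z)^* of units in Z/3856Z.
(Z/3856Z)^* consists of the classes a with gcd(a, 3856) = 1, so its order is φ(3856). φ is multiplicative, with φ(p^e) = p^e − p^(e−1). Factorise 3856 = 2^4 · 241. Then
  φ(3856) = (2^4 − 2^3) · (241 − 1) = 8 · 240 = 1920.
Thus |(Z/3856Z)^*| = 1920.

Final answer: |(Z/3856Z)^*| = 1920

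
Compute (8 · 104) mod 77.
62

Reduce the factors first: 104 ≡ 27 (mod 77), so 8 · 104 ≡ 8 · 27 (mod 77). 8 · 27 = 216. Dividing by 77: 216 = 2·77 + 62. So (8 · 104) mod 77 = 62.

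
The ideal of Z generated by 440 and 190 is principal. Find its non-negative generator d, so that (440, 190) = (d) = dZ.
In the PID Z, (a, b) is generated by gcd(a, b). Compute gcd(440, 190) with the extended Euclidean algorithm, tracking rows (r, s, t) with s·440 + t·190 = r:
  row A: (440, 1, 0)   [1·440 + 0·190 = 440]
  row B: (190, 0, 1)   [0·440 + 1·190 = 190]
  440 = 2·190 + 60   → row C = row A − 2·row B = (60, 1, −2)   [check: 1·440 − 2·190 = 60]
  190 = 3·60 + 10   → row D = row B − 3·row C = (10, −3, 7)   [check: −3·440 + 7·190 = 10]
  60 = 6·10 + 0   → remainder 0, stop. gcd = 10 (last nonzero row D).
So gcd(440, 190) = 10, with Bézout identity −3·440 + 7·190 = 10. Containment (⊇): the Bézout identity exhibits 10 as an element of (440, 190), giving (10) ⊆ (440, 190). Containment (⊆): since 10 | 440 and 10 | 190 (440 = 10·44, 190 = 10·19), every Z-linear combination of 440 and 190 is divisible by 10, so (440, 190) ⊆ (10). Therefore (440, 190) = (10), d = 10.

Final answer: (440, 190) = (10); d = 10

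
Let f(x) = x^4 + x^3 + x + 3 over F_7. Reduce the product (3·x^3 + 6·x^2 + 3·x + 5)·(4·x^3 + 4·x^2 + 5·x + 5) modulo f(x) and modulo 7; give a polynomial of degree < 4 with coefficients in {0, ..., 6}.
a · b ≡ 3·x^3 + 5·x^2 + 4·x (mod f(x))

Multiply as integer polynomials: a · b = 12·x^6 + 36·x^5 + 51·x^4 + 77·x^3 + 65·x^2 + 40·x + 25. Reducing coefficients mod 7: a · b ≡ 5·x^6 + x^5 + 2·x^4 + 2·x^2 + 5·x + 4. Now divide by f(x) = x^4 + x^3 + x + 3 in F_7[x], eliminating the leading term at each step:
  leading term 5·x^6: subtract (5·x^2)·f(x) = 5·x^6 + 5·x^5 + 5·x^3 + x^2, leaving 3·x^5 + 2·x^4 + 2·x^3 + x^2 + 5·x + 4 (coefficients mod 7)
  leading term 3·x^5: subtract (3·x)·f(x) = 3·x^5 + 3·x^4 + 3·x^2 + 2·x, leaving 6·x^4 + 2·x^3 + 5·x^2 + 3·x + 4 (coefficients mod 7)
  leading term 6·x^4: subtract (6)·f(x) = 6·x^4 + 6·x^3 + 6·x + 4, leaving 3·x^3 + 5·x^2 + 4·x (coefficients mod 7)
The degree is now < 4, so this is the remainder. Hence a · b ≡ 3·x^3 + 5·x^2 + 4·x in F_7[x]/(f).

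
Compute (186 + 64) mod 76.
Reduce the summands first: 186 ≡ 34 (mod 76), so 186 + 64 ≡ 34 + 64 (mod 76). 34 + 64 = 98; 98 = 1·76 + 22, so (186 + 64) mod 76 = 22.

Final answer: 22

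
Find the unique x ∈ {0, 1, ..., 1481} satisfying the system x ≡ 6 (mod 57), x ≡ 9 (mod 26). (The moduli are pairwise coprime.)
x ≡ 633 (mod 1482); the representative in [0, 1482) is 633

The moduli 57, 26 are pairwise coprime, so by the CRT there is a unique solution mod 57·26 = 1482.
Solve by successive substitution. Start with x ≡ 6 (mod 57).
  Combine with x ≡ 9 (mod 26): write x = 6 + 57·t and require 6 + 57·t ≡ 9 (mod 26), i.e. 57·t ≡ 9 − 6 ≡ 3 (mod 26). Since 57^(−1) ≡ 21 (mod 26) (57 ≡ 5 (mod 26)), t ≡ 21·3 ≡ 11 (mod 26). So x ≡ 6 + 57·11 = 633 (mod 1482).
Unique solution in [0, 1482): x = 633.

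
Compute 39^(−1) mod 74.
39^(−1) ≡ 19 (mod 74)

Apply the extended Euclidean algorithm to (74, 39), tracking rows (r, s, t) with s·74 + t·39 = r. Each division r_prev = q·r_cur + r_new produces the new row as (previous row) − q·(current row):
  row A: (74, 1, 0)   [1·74 + 0·39 = 74]
  row B: (39, 0, 1)   [0·74 + 1·39 = 39]
  74 = 1·39 + 35   → row C = row A − 1·row B = (35, 1, −1)   [check: 1·74 − 1·39 = 35]
  39 = 1·35 + 4   → row D = row B − 1·row C = (4, −1, 2)   [check: −1·74 + 2·39 = 4]
  35 = 8·4 + 3   → row E = row C − 8·row D = (3, 9, −17)   [check: 9·74 − 17·39 = 3]
  4 = 1·3 + 1   → row F = row D − 1·row E = (1, −10, 19)   [check: −10·74 + 19·39 = 1]
  3 = 3·1 + 0   → remainder 0, stop. gcd = 1 (last nonzero row F).
The gcd is 1, so 39 is invertible mod 74. The last nonzero row gives −10·74 + 19·39 = 1, so t = 19. So 39^(−1) ≡ 19 (mod 74). Verify: 39 · 19 = 741 ≡ 1 (mod 74). ✓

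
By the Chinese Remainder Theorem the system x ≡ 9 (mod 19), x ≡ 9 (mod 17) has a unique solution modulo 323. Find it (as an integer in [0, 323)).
The moduli 19, 17 are pairwise coprime, so by the CRT there is a unique solution mod 19·17 = 323.
Solve by successive substitution. Start with x ≡ 9 (mod 19).
  Combine with x ≡ 9 (mod 17): write x = 9 + 19·t and require 9 + 19·t ≡ 9 (mod 17), i.e. 19·t ≡ 9 − 9 ≡ 0 (mod 17). Since 19^(−1) ≡ 9 (mod 17) (19 ≡ 2 (mod 17)), t ≡ 9·0 ≡ 0 (mod 17). So x ≡ 9 + 19·0 = 9 (mod 323).
Unique solution in [0, 323): x = 9.

Final answer: x ≡ 9 (mod 323); the representative in [0, 323) is 9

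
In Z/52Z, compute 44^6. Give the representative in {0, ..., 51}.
12

Use repeated squaring. Binary(6) = 110. Walk through the bits of the exponent 6 left-to-right: at each bit after the leading one, square the running value, then multiply by 44 if the bit is 1 (always reducing mod 52):
  bit 1 = 1 (leading): start with 44.
  bit 2 = 1: square 44^2 = 1936 ≡ 12; bit is 1, so multiply 12·44 = 528 ≡ 8 (mod 52).
  bit 3 = 0: square 8^2 = 64 ≡ 12 (mod 52).
Final value: 44^6 ≡ 12 (mod 52).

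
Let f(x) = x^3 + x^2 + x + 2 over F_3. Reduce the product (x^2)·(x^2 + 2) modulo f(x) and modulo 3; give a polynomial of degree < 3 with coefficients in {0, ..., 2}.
a · b ≡ 2·x^2 + 2·x + 2 (mod f(x))

Multiply as integer polynomials: a · b = x^4 + 2·x^2. Reducing coefficients mod 3: a · b ≡ x^4 + 2·x^2. Now divide by f(x) = x^3 + x^2 + x + 2 in F_3[x], eliminating the leading term at each step:
  leading term x^4: subtract (x)·f(x) = x^4 + x^3 + x^2 + 2·x, leaving 2·x^3 + x^2 + x (coefficients mod 3)
  leading term 2·x^3: subtract (2)·f(x) = 2·x^3 + 2·x^2 + 2·x + 1, leaving 2·x^2 + 2·x + 2 (coefficients mod 3)
The degree is now < 3, so this is the remainder. Hence a · b ≡ 2·x^2 + 2·x + 2 in F_3[x]/(f).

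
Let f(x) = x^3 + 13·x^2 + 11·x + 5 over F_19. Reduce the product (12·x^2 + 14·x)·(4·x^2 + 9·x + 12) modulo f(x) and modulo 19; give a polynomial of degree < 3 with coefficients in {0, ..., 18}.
Multiply as integer polynomials: a · b = 48·x^4 + 164·x^3 + 270·x^2 + 168·x. Reducing coefficients mod 19: a · b ≡ 10·x^4 + 12·x^3 + 4·x^2 + 16·x. Now divide by f(x) = x^3 + 13·x^2 + 11·x + 5 in F_19[x], eliminating the leading term at each step:
  leading term 10·x^4: subtract (10·x)·f(x) = 10·x^4 + 16·x^3 + 15·x^2 + 12·x, leaving 15·x^3 + 8·x^2 + 4·x (coefficients mod 19)
  leading term 15·x^3: subtract (15)·f(x) = 15·x^3 + 5·x^2 + 13·x + 18, leaving 3·x^2 + 10·x + 1 (coefficients mod 19)
The degree is now < 3, so this is the remainder. Hence a · b ≡ 3·x^2 + 10·x + 1 in F_19[x]/(f).

Final answer: a · b ≡ 3·x^2 + 10·x + 1 (mod f(x))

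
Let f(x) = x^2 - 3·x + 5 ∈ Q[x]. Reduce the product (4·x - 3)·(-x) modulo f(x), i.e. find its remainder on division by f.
First multiply in Q[x] without reducing: a · b = -4·x^2 + 3·x. Now divide by f(x) = x^2 - 3·x + 5, eliminating the leading term at each step:
  leading term -4·x^2: subtract (-4)·f(x) = -4·x^2 + 12·x - 20, leaving 20 - 9·x
The degree is now < 2, so this is the remainder. Hence a · b ≡ 20 - 9·x in Q[x]/(f).

Final answer: a · b ≡ 20 - 9·x (mod f(x))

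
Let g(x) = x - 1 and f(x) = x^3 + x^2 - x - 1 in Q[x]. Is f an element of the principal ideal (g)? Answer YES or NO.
In Q[x] the ideal (g) consists of all multiples of g, so f ∈ (g) iff g | f, i.e. iff the remainder of f on division by g is 0. Divide f by g (g is monic, so eliminate the leading term of the running remainder at each step):
  leading term x^3: subtract (x^2)·g(x) = x^3 - x^2, leaving 2·x^2 - x - 1
  leading term 2·x^2: subtract (2·x)·g(x) = 2·x^2 - 2·x, leaving x - 1
  leading term x: subtract (1)·g(x) = x - 1, leaving 0
The remainder is 0, so f(x) = g(x) · h(x) with h(x) = x^2 + 2·x + 1. Hence g | f, i.e. f ∈ (g).

Final answer: YES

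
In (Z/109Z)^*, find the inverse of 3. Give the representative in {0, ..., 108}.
3^(−1) ≡ 73 (mod 109)

Apply the extended Euclidean algorithm to (109, 3), tracking rows (r, s, t) with s·109 + t·3 = r. Each division r_prev = q·r_cur + r_new produces the new row as (previous row) − q·(current row):
  row A: (109, 1, 0)   [1·109 + 0·3 = 109]
  row B: (3, 0, 1)   [0·109 + 1·3 = 3]
  109 = 36·3 + 1   → row C = row A − 36·row B = (1, 1, −36)   [check: 1·109 − 36·3 = 1]
  3 = 3·1 + 0   → remainder 0, stop. gcd = 1 (last nonzero row C).
The gcd is 1, so 3 is invertible mod 109. The last nonzero row gives 1·109 − 36·3 = 1, so t = −36. So 3^(−1) ≡ −36 ≡ 73 (mod 109). Verify: 3 · 73 = 219 ≡ 1 (mod 109). ✓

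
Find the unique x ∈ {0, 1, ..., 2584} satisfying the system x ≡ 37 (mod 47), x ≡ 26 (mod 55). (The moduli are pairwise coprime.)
x ≡ 1071 (mod 2585); the representative in [0, 2585) is 1071

The moduli 47, 55 are pairwise coprime, so by the CRT there is a unique solution mod 47·55 = 2585.
Solve by successive substitution. Start with x ≡ 37 (mod 47).
  Combine with x ≡ 26 (mod 55): write x = 37 + 47·t and require 37 + 47·t ≡ 26 (mod 55), i.e. 47·t ≡ 26 − 37 ≡ 44 (mod 55). Since 47^(−1) ≡ 48 (mod 55), t ≡ 48·44 ≡ 22 (mod 55). So x ≡ 37 + 47·22 = 1071 (mod 2585).
Unique solution in [0, 2585): x = 1071.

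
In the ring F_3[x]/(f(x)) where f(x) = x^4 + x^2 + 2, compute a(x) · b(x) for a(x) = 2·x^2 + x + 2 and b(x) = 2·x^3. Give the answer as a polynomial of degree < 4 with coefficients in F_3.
a · b ≡ x^2 + x + 2 (mod f(x))

Multiply as integer polynomials: a · b = 4·x^5 + 2·x^4 + 4·x^3. Reducing coefficients mod 3: a · b ≡ x^5 + 2·x^4 + x^3. Now divide by f(x) = x^4 + x^2 + 2 in F_3[x], eliminating the leading term at each step:
  leading term x^5: subtract (x)·f(x) = x^5 + x^3 + 2·x, leaving 2·x^4 + x (coefficients mod 3)
  leading term 2·x^4: subtract (2)·f(x) = 2·x^4 + 2·x^2 + 1, leaving x^2 + x + 2 (coefficients mod 3)
The degree is now < 4, so this is the remainder. Hence a · b ≡ x^2 + x + 2 in F_3[x]/(f).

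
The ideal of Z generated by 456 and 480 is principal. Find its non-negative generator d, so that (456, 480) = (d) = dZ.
(456, 480) = (24); d = 24

In the PID Z, (a, b) is generated by gcd(a, b). Compute gcd(480, 456) with the extended Euclidean algorithm, tracking rows (r, s, t) with s·480 + t·456 = r:
  row A: (480, 1, 0)   [1·480 + 0·456 = 480]
  row B: (456, 0, 1)   [0·480 + 1·456 = 456]
  480 = 1·456 + 24   → row C = row A − 1·row B = (24, 1, −1)   [check: 1·480 − 1·456 = 24]
  456 = 19·24 + 0   → remainder 0, stop. gcd = 24 (last nonzero row C).
So gcd(456, 480) = 24, with Bézout identity 1·480 − 1·456 = 24. Containment (⊇): the Bézout identity exhibits 24 as an element of (456, 480), giving (24) ⊆ (456, 480). Containment (⊆): since 24 | 456 and 24 | 480 (456 = 24·19, 480 = 24·20), every Z-linear combination of 456 and 480 is divisible by 24, so (456, 480) ⊆ (24). Therefore (456, 480) = (24), d = 24.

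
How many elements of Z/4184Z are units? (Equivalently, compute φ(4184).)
Z/4184Z has φ(4184) = 2088 units

An element a ∈ Z/4184Z is a unit iff gcd(a, 4184) = 1, so the number of units is φ(4184). φ is multiplicative, with φ(p^e) = p^e − p^(e−1). Factorise 4184 = 2^3 · 523. Then
  φ(4184) = (2^3 − 2^2) · (523 − 1) = 4 · 522 = 2088.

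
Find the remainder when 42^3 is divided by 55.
3

Use repeated squaring. Binary(3) = 11. Walk through the bits of the exponent 3 left-to-right: at each bit after the leading one, square the running value, then multiply by 42 if the bit is 1 (always reducing mod 55):
  bit 1 = 1 (leading): start with 42.
  bit 2 = 1: square 42^2 = 1764 ≡ 4; bit is 1, so multiply 4·42 = 168 ≡ 3 (mod 55).
Final value: 42^3 ≡ 3 (mod 55).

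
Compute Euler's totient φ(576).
φ(576) = 192

φ is multiplicative, with φ(p^e) = p^e − p^(e−1). Factorise 576 = 2^6 · 3^2. Then
  φ(576) = (2^6 − 2^5) · (3^2 − 3^1) = 32 · 6 = 192.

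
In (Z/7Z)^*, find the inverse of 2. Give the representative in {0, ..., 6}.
Apply the extended Euclidean algorithm to (7, 2), tracking rows (r, s, t) with s·7 + t·2 = r. Each division r_prev = q·r_cur + r_new produces the new row as (previous row) − q·(current row):
  row A: (7, 1, 0)   [1·7 + 0·2 = 7]
  row B: (2, 0, 1)   [0·7 + 1·2 = 2]
  7 = 3·2 + 1   → row C = row A − 3·row B = (1, 1, −3)   [check: 1·7 − 3·2 = 1]
  2 = 2·1 + 0   → remainder 0, stop. gcd = 1 (last nonzero row C).
The gcd is 1, so 2 is invertible mod 7. The last nonzero row gives 1·7 − 3·2 = 1, so t = −3. So 2^(−1) ≡ −3 ≡ 4 (mod 7). Verify: 2 · 4 = 8 ≡ 1 (mod 7). ✓

Final answer: 2^(−1) ≡ 4 (mod 7)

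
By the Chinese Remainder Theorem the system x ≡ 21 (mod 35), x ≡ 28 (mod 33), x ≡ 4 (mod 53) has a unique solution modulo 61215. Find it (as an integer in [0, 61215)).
x ≡ 20356 (mod 61215); the representative in [0, 61215) is 20356

The moduli 35, 33, 53 are pairwise coprime, so by the CRT there is a unique solution mod 35·33·53 = 61215.
Solve by successive substitution. Start with x ≡ 21 (mod 35).
  Combine with x ≡ 28 (mod 33): write x = 21 + 35·t and require 21 + 35·t ≡ 28 (mod 33), i.e. 35·t ≡ 28 − 21 ≡ 7 (mod 33). Since 35^(−1) ≡ 17 (mod 33) (35 ≡ 2 (mod 33)), t ≡ 17·7 ≡ 20 (mod 33). So x ≡ 21 + 35·20 = 721 (mod 1155).
  Combine with x ≡ 4 (mod 53): write x = 721 + 1155·t and require 721 + 1155·t ≡ 4 (mod 53), i.e. 1155·t ≡ 4 − 721 ≡ 25 (mod 53). Since 1155^(−1) ≡ 24 (mod 53) (1155 ≡ 42 (mod 53)), t ≡ 24·25 ≡ 17 (mod 53). So x ≡ 721 + 1155·17 = 20356 (mod 61215).
Unique solution in [0, 61215): x = 20356.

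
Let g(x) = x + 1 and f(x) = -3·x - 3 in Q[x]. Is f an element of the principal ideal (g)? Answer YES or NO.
YES

In Q[x] the ideal (g) consists of all multiples of g, so f ∈ (g) iff g | f, i.e. iff the remainder of f on division by g is 0. Divide f by g (g is monic, so eliminate the leading term of the running remainder at each step):
  leading term -3·x: subtract (-3)·g(x) = -3·x - 3, leaving 0
The remainder is 0, so f(x) = g(x) · h(x) with h(x) = -3. Hence g | f, i.e. f ∈ (g).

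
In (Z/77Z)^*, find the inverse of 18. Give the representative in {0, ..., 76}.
Apply the extended Euclidean algorithm to (77, 18), tracking rows (r, s, t) with s·77 + t·18 = r. Each division r_prev = q·r_cur + r_new produces the new row as (previous row) − q·(current row):
  row A: (77, 1, 0)   [1·77 + 0·18 = 77]
  row B: (18, 0, 1)   [0·77 + 1·18 = 18]
  77 = 4·18 + 5   → row C = row A − 4·row B = (5, 1, −4)   [check: 1·77 − 4·18 = 5]
  18 = 3·5 + 3   → row D = row B − 3·row C = (3, −3, 13)   [check: −3·77 + 13·18 = 3]
  5 = 1·3 + 2   → row E = row C − 1·row D = (2, 4, −17)   [check: 4·77 − 17·18 = 2]
  3 = 1·2 + 1   → row F = row D − 1·row E = (1, −7, 30)   [check: −7·77 + 30·18 = 1]
  2 = 2·1 + 0   → remainder 0, stop. gcd = 1 (last nonzero row F).
The gcd is 1, so 18 is invertible mod 77. The last nonzero row gives −7·77 + 30·18 = 1, so t = 30. So 18^(−1) ≡ 30 (mod 77). Verify: 18 · 30 = 540 ≡ 1 (mod 77). ✓

Final answer: 18^(−1) ≡ 30 (mod 77)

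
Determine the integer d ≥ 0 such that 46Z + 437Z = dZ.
In the PID Z, (a, b) is generated by gcd(a, b). Compute gcd(437, 46) with the extended Euclidean algorithm, tracking rows (r, s, t) with s·437 + t·46 = r:
  row A: (437, 1, 0)   [1·437 + 0·46 = 437]
  row B: (46, 0, 1)   [0·437 + 1·46 = 46]
  437 = 9·46 + 23   → row C = row A − 9·row B = (23, 1, −9)   [check: 1·437 − 9·46 = 23]
  46 = 2·23 + 0   → remainder 0, stop. gcd = 23 (last nonzero row C).
So gcd(46, 437) = 23, with Bézout identity 1·437 − 9·46 = 23. Containment (⊇): the Bézout identity exhibits 23 as an element of (46, 437), giving (23) ⊆ (46, 437). Containment (⊆): since 23 | 46 and 23 | 437 (46 = 23·2, 437 = 23·19), every Z-linear combination of 46 and 437 is divisible by 23, so (46, 437) ⊆ (23). Therefore (46, 437) = (23), d = 23.

Final answer: (46, 437) = (23); d = 23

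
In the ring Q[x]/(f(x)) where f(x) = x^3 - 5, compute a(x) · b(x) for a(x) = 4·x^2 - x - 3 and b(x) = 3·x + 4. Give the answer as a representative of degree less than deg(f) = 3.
a · b ≡ 13·x^2 - 13·x + 48 (mod f(x))

First multiply in Q[x] without reducing: a · b = 12·x^3 + 13·x^2 - 13·x - 12. Now divide by f(x) = x^3 - 5, eliminating the leading term at each step:
  leading term 12·x^3: subtract (12)·f(x) = 12·x^3 - 60, leaving 13·x^2 - 13·x + 48
The degree is now < 3, so this is the remainder. Hence a · b ≡ 13·x^2 - 13·x + 48 in Q[x]/(f).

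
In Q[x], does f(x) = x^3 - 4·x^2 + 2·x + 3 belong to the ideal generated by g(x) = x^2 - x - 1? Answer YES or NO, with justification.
In Q[x] the ideal (g) consists of all multiples of g, so f ∈ (g) iff g | f, i.e. iff the remainder of f on division by g is 0. Divide f by g (g is monic, so eliminate the leading term of the running remainder at each step):
  leading term x^3: subtract (x)·g(x) = x^3 - x^2 - x, leaving -3·x^2 + 3·x + 3
  leading term -3·x^2: subtract (-3)·g(x) = -3·x^2 + 3·x + 3, leaving 0
The remainder is 0, so f(x) = g(x) · h(x) with h(x) = x - 3. Hence g | f, i.e. f ∈ (g).

Final answer: YES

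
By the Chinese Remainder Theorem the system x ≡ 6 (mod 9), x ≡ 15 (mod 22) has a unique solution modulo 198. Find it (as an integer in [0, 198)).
x ≡ 15 (mod 198); the representative in [0, 198) is 15

The moduli 9, 22 are pairwise coprime, so by the CRT there is a unique solution mod 9·22 = 198.
Solve by successive substitution. Start with x ≡ 6 (mod 9).
  Combine with x ≡ 15 (mod 22): write x = 6 + 9·t and require 6 + 9·t ≡ 15 (mod 22), i.e. 9·t ≡ 15 − 6 ≡ 9 (mod 22). Since 9^(−1) ≡ 5 (mod 22), t ≡ 5·9 ≡ 1 (mod 22). So x ≡ 6 + 9·1 = 15 (mod 198).
Unique solution in [0, 198): x = 15.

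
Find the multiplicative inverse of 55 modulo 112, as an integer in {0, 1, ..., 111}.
Apply the extended Euclidean algorithm to (112, 55), tracking rows (r, s, t) with s·112 + t·55 = r. Each division r_prev = q·r_cur + r_new produces the new row as (previous row) − q·(current row):
  row A: (112, 1, 0)   [1·112 + 0·55 = 112]
  row B: (55, 0, 1)   [0·112 + 1·55 = 55]
  112 = 2·55 + 2   → row C = row A − 2·row B = (2, 1, −2)   [check: 1·112 − 2·55 = 2]
  55 = 27·2 + 1   → row D = row B − 27·row C = (1, −27, 55)   [check: −27·112 + 55·55 = 1]
  2 = 2·1 + 0   → remainder 0, stop. gcd = 1 (last nonzero row D).
The gcd is 1, so 55 is invertible mod 112. The last nonzero row gives −27·112 + 55·55 = 1, so t = 55. So 55^(−1) ≡ 55 (mod 112). Verify: 55 · 55 = 3025 ≡ 1 (mod 112). ✓

Final answer: 55^(−1) ≡ 55 (mod 112)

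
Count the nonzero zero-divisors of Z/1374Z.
In Z/1374Z each nonzero element is either a unit (gcd with 1374 is 1) or a zero-divisor (gcd > 1). The number of units is φ(1374): factorise 1374 = 2 · 3 · 229, so φ(1374) = (2 − 1) · (3 − 1) · (229 − 1) = 1 · 2 · 228 = 456. The nonzero elements number 1374 − 1 = 1373. Hence the nonzero zero-divisors number 1373 − 456 = 917.

Final answer: Z/1374Z has 917 nonzero zero-divisors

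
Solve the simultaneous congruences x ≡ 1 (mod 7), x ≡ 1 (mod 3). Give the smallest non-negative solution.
The moduli 7, 3 are pairwise coprime, so by the CRT there is a unique solution mod 7·3 = 21.
Solve by successive substitution. Start with x ≡ 1 (mod 7).
  Combine with x ≡ 1 (mod 3): write x = 1 + 7·t and require 1 + 7·t ≡ 1 (mod 3), i.e. 7·t ≡ 1 − 1 ≡ 0 (mod 3). Since 7^(−1) ≡ 1 (mod 3) (7 ≡ 1 (mod 3)), t ≡ 1·0 ≡ 0 (mod 3). So x ≡ 1 + 7·0 = 1 (mod 21).
Unique solution in [0, 21): x = 1.

Final answer: x ≡ 1 (mod 21); the representative in [0, 21) is 1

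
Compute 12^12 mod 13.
1

Use repeated squaring. Binary(12) = 1100. Walk through the bits of the exponent 12 left-to-right: at each bit after the leading one, square the running value, then multiply by 12 if the bit is 1 (always reducing mod 13):
  bit 1 = 1 (leading): start with 12.
  bit 2 = 1: square 12^2 = 144 ≡ 1; bit is 1, so multiply 1·12 = 12 (mod 13).
  bit 3 = 0: square 12^2 = 144 ≡ 1 (mod 13).
  bit 4 = 0: square 1^2 = 1 (mod 13).
Final value: 12^12 ≡ 1 (mod 13).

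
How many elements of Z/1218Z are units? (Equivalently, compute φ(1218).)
Z/1218Z has φ(1218) = 336 units

An element a ∈ Z/1218Z is a unit iff gcd(a, 1218) = 1, so the number of units is φ(1218). φ is multiplicative, with φ(p^e) = p^e − p^(e−1). Factorise 1218 = 2 · 3 · 7 · 29. Then
  φ(1218) = (2 − 1) · (3 − 1) · (7 − 1) · (29 − 1) = 1 · 2 · 6 · 28 = 336.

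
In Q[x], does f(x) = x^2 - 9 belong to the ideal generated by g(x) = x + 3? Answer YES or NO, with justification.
YES

In Q[x] the ideal (g) consists of all multiples of g, so f ∈ (g) iff g | f, i.e. iff the remainder of f on division by g is 0. Divide f by g (g is monic, so eliminate the leading term of the running remainder at each step):
  leading term x^2: subtract (x)·g(x) = x^2 + 3·x, leaving -3·x - 9
  leading term -3·x: subtract (-3)·g(x) = -3·x - 9, leaving 0
The remainder is 0, so f(x) = g(x) · h(x) with h(x) = x - 3. Hence g | f, i.e. f ∈ (g).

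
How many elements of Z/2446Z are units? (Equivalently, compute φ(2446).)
Z/2446Z has φ(2446) = 1222 units

An element a ∈ Z/2446Z is a unit iff gcd(a, 2446) = 1, so the number of units is φ(2446). φ is multiplicative, with φ(p^e) = p^e − p^(e−1). Factorise 2446 = 2 · 1223. Then
  φ(2446) = (2 − 1) · (1223 − 1) = 1 · 1222 = 1222.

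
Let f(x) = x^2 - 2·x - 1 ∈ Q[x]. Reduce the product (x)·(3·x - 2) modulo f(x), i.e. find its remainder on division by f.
a · b ≡ 4·x + 3 (mod f(x))

First multiply in Q[x] without reducing: a · b = 3·x^2 - 2·x. Now divide by f(x) = x^2 - 2·x - 1, eliminating the leading term at each step:
  leading term 3·x^2: subtract (3)·f(x) = 3·x^2 - 6·x - 3, leaving 4·x + 3
The degree is now < 2, so this is the remainder. Hence a · b ≡ 4·x + 3 in Q[x]/(f).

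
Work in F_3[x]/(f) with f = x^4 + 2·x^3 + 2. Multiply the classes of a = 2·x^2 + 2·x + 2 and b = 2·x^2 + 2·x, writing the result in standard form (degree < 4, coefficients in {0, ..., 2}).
a · b ≡ 2·x^2 + x + 1 (mod f(x))

Multiply as integer polynomials: a · b = 4·x^4 + 8·x^3 + 8·x^2 + 4·x. Reducing coefficients mod 3: a · b ≡ x^4 + 2·x^3 + 2·x^2 + x. Now divide by f(x) = x^4 + 2·x^3 + 2 in F_3[x], eliminating the leading term at each step:
  leading term x^4: subtract (1)·f(x) = x^4 + 2·x^3 + 2, leaving 2·x^2 + x + 1 (coefficients mod 3)
The degree is now < 4, so this is the remainder. Hence a · b ≡ 2·x^2 + x + 1 in F_3[x]/(f).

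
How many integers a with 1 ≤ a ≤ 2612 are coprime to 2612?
The number of a ∈ {1, ..., 2612} with gcd(a, 2612) = 1 is by definition Euler's totient φ(2612). φ is multiplicative, with φ(p^e) = p^e − p^(e−1). Factorise 2612 = 2^2 · 653. Then
  φ(2612) = (2^2 − 2^1) · (653 − 1) = 2 · 652 = 1304.
So there are 1304 such integers.

Final answer: 1304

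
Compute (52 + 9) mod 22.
17

Reduce the summands first: 52 ≡ 8 (mod 22), so 52 + 9 ≡ 8 + 9 (mod 22). 8 + 9 = 17; 17 = 0·22 + 17, so (52 + 9) mod 22 = 17.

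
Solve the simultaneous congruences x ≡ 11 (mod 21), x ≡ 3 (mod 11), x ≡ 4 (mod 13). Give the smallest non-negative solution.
The moduli 21, 11, 13 are pairwise coprime, so by the CRT there is a unique solution mod 21·11·13 = 3003.
Solve by successive substitution. Start with x ≡ 11 (mod 21).
  Combine with x ≡ 3 (mod 11): write x = 11 + 21·t and require 11 + 21·t ≡ 3 (mod 11), i.e. 21·t ≡ 3 − 11 ≡ 3 (mod 11). Since 21^(−1) ≡ 10 (mod 11) (21 ≡ 10 (mod 11)), t ≡ 10·3 ≡ 8 (mod 11). So x ≡ 11 + 21·8 = 179 (mod 231).
  Combine with x ≡ 4 (mod 13): write x = 179 + 231·t and require 179 + 231·t ≡ 4 (mod 13), i.e. 231·t ≡ 4 − 179 ≡ 7 (mod 13). Since 231^(−1) ≡ 4 (mod 13) (231 ≡ 10 (mod 13)), t ≡ 4·7 ≡ 2 (mod 13). So x ≡ 179 + 231·2 = 641 (mod 3003).
Unique solution in [0, 3003): x = 641.

Final answer: x ≡ 641 (mod 3003); the representative in [0, 3003) is 641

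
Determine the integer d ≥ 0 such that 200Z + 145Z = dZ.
(200, 145) = (5); d = 5

In the PID Z, (a, b) is generated by gcd(a, b). Compute gcd(200, 145) with the extended Euclidean algorithm, tracking rows (r, s, t) with s·200 + t·145 = r:
  row A: (200, 1, 0)   [1·200 + 0·145 = 200]
  row B: (145, 0, 1)   [0·200 + 1·145 = 145]
  200 = 1·145 + 55   → row C = row A − 1·row B = (55, 1, −1)   [check: 1·200 − 1·145 = 55]
  145 = 2·55 + 35   → row D = row B − 2·row C = (35, −2, 3)   [check: −2·200 + 3·145 = 35]
  55 = 1·35 + 20   → row E = row C − 1·row D = (20, 3, −4)   [check: 3·200 − 4·145 = 20]
  35 = 1·20 + 15   → row F = row D − 1·row E = (15, −5, 7)   [check: −5·200 + 7·145 = 15]
  20 = 1·15 + 5   → row G = row E − 1·row F = (5, 8, −11)   [check: 8·200 − 11·145 = 5]
  15 = 3·5 + 0   → remainder 0, stop. gcd = 5 (last nonzero row G).
So gcd(200, 145) = 5, with Bézout identity 8·200 − 11·145 = 5. Containment (⊇): the Bézout identity exhibits 5 as an element of (200, 145), giving (5) ⊆ (200, 145). Containment (⊆): since 5 | 200 and 5 | 145 (200 = 5·40, 145 = 5·29), every Z-linear combination of 200 and 145 is divisible by 5, so (200, 145) ⊆ (5). Therefore (200, 145) = (5), d = 5.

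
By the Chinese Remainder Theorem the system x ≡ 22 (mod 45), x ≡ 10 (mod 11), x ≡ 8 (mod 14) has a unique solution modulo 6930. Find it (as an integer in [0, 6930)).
The moduli 45, 11, 14 are pairwise coprime, so by the CRT there is a unique solution mod 45·11·14 = 6930.
Solve by successive substitution. Start with x ≡ 22 (mod 45).
  Combine with x ≡ 10 (mod 11): write x = 22 + 45·t and require 22 + 45·t ≡ 10 (mod 11), i.e. 45·t ≡ 10 − 22 ≡ 10 (mod 11). Since 45^(−1) ≡ 1 (mod 11) (45 ≡ 1 (mod 11)), t ≡ 1·10 ≡ 10 (mod 11). So x ≡ 22 + 45·10 = 472 (mod 495).
  Combine with x ≡ 8 (mod 14): write x = 472 + 495·t and require 472 + 495·t ≡ 8 (mod 14), i.e. 495·t ≡ 8 − 472 ≡ 12 (mod 14). Since 495^(−1) ≡ 3 (mod 14) (495 ≡ 5 (mod 14)), t ≡ 3·12 ≡ 8 (mod 14). So x ≡ 472 + 495·8 = 4432 (mod 6930).
Unique solution in [0, 6930): x = 4432.

Final answer: x ≡ 4432 (mod 6930); the representative in [0, 6930) is 4432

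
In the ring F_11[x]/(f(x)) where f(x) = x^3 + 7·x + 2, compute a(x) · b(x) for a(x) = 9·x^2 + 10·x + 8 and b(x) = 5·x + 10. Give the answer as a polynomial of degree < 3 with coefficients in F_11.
Multiply as integer polynomials: a · b = 45·x^3 + 140·x^2 + 140·x + 80. Reducing coefficients mod 11: a · b ≡ x^3 + 8·x^2 + 8·x + 3. Now divide by f(x) = x^3 + 7·x + 2 in F_11[x], eliminating the leading term at each step:
  leading term x^3: subtract (1)·f(x) = x^3 + 7·x + 2, leaving 8·x^2 + x + 1 (coefficients mod 11)
The degree is now < 3, so this is the remainder. Hence a · b ≡ 8·x^2 + x + 1 in F_11[x]/(f).

Final answer: a · b ≡ 8·x^2 + x + 1 (mod f(x))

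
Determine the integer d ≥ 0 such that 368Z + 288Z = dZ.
In the PID Z, (a, b) is generated by gcd(a, b). Compute gcd(368, 288) with the extended Euclidean algorithm, tracking rows (r, s, t) with s·368 + t·288 = r:
  row A: (368, 1, 0)   [1·368 + 0·288 = 368]
  row B: (288, 0, 1)   [0·368 + 1·288 = 288]
  368 = 1·288 + 80   → row C = row A − 1·row B = (80, 1, −1)   [check: 1·368 − 1·288 = 80]
  288 = 3·80 + 48   → row D = row B − 3·row C = (48, −3, 4)   [check: −3·368 + 4·288 = 48]
  80 = 1·48 + 32   → row E = row C − 1·row D = (32, 4, −5)   [check: 4·368 − 5·288 = 32]
  48 = 1·32 + 16   → row F = row D − 1·row E = (16, −7, 9)   [check: −7·368 + 9·288 = 16]
  32 = 2·16 + 0   → remainder 0, stop. gcd = 16 (last nonzero row F).
So gcd(368, 288) = 16, with Bézout identity −7·368 + 9·288 = 16. Containment (⊇): the Bézout identity exhibits 16 as an element of (368, 288), giving (16) ⊆ (368, 288). Containment (⊆): since 16 | 368 and 16 | 288 (368 = 16·23, 288 = 16·18), every Z-linear combination of 368 and 288 is divisible by 16, so (368, 288) ⊆ (16). Therefore (368, 288) = (16), d = 16.

Final answer: (368, 288) = (16); d = 16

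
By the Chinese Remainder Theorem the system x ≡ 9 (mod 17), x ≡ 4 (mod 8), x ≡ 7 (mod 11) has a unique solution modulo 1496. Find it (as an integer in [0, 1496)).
The moduli 17, 8, 11 are pairwise coprime, so by the CRT there is a unique solution mod 17·8·11 = 1496.
Solve by successive substitution. Start with x ≡ 9 (mod 17).
  Combine with x ≡ 4 (mod 8): write x = 9 + 17·t and require 9 + 17·t ≡ 4 (mod 8), i.e. 17·t ≡ 4 − 9 ≡ 3 (mod 8). Since 17^(−1) ≡ 1 (mod 8) (17 ≡ 1 (mod 8)), t ≡ 1·3 ≡ 3 (mod 8). So x ≡ 9 + 17·3 = 60 (mod 136).
  Combine with x ≡ 7 (mod 11): write x = 60 + 136·t and require 60 + 136·t ≡ 7 (mod 11), i.e. 136·t ≡ 7 − 60 ≡ 2 (mod 11). Since 136^(−1) ≡ 3 (mod 11) (136 ≡ 4 (mod 11)), t ≡ 3·2 ≡ 6 (mod 11). So x ≡ 60 + 136·6 = 876 (mod 1496).
Unique solution in [0, 1496): x = 876.

Final answer: x ≡ 876 (mod 1496); the representative in [0, 1496) is 876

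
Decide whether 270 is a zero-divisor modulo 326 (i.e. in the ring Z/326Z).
gcd(270, 326) = 2 > 1, so 270 is not a unit in Z/326Z. In Z/nZ every nonzero non-unit is a zero-divisor: explicitly, take b = 326/gcd = 163 ≠ 0 (mod 326); then 270·163 = 44010 = 135·326, i.e. 270·163 ≡ 0 (mod 326). So 270 is a zero-divisor.

Final answer: YES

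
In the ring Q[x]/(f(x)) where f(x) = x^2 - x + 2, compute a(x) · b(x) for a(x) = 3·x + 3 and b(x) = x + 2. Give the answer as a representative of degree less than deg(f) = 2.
First multiply in Q[x] without reducing: a · b = 3·x^2 + 9·x + 6. Now divide by f(x) = x^2 - x + 2, eliminating the leading term at each step:
  leading term 3·x^2: subtract (3)·f(x) = 3·x^2 - 3·x + 6, leaving 12·x
The degree is now < 2, so this is the remainder. Hence a · b ≡ 12·x in Q[x]/(f).

Final answer: a · b ≡ 12·x (mod f(x))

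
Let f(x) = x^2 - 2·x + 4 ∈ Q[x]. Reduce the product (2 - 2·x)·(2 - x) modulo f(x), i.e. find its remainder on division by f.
First multiply in Q[x] without reducing: a · b = 2·x^2 - 6·x + 4. Now divide by f(x) = x^2 - 2·x + 4, eliminating the leading term at each step:
  leading term 2·x^2: subtract (2)·f(x) = 2·x^2 - 4·x + 8, leaving -2·x - 4
The degree is now < 2, so this is the remainder. Hence a · b ≡ -2·x - 4 in Q[x]/(f).

Final answer: a · b ≡ -2·x - 4 (mod f(x))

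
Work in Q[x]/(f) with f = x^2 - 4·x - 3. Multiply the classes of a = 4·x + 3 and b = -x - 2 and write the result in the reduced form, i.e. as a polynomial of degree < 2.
First multiply in Q[x] without reducing: a · b = -4·x^2 - 11·x - 6. Now divide by f(x) = x^2 - 4·x - 3, eliminating the leading term at each step:
  leading term -4·x^2: subtract (-4)·f(x) = -4·x^2 + 16·x + 12, leaving -27·x - 18
The degree is now < 2, so this is the remainder. Hence a · b ≡ -27·x - 18 in Q[x]/(f).

Final answer: a · b ≡ -27·x - 18 (mod f(x))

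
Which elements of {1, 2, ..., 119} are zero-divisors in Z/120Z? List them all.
An element a ∈ Z/120Z (with a ≠ 0) is a zero-divisor iff gcd(a, 120) > 1 (because a is a unit precisely when gcd(a, n) = 1, and in Z/nZ every nonzero, non-unit element is a zero-divisor). Scan a = 1, ..., 119 and keep those with gcd(a, 120) > 1:
  gcd(2, 120) = 2, gcd(3, 120) = 3, gcd(4, 120) = 4, gcd(5, 120) = 5, gcd(6, 120) = 6, gcd(8, 120) = 8, gcd(9, 120) = 3, gcd(10, 120) = 10, gcd(12, 120) = 12, gcd(14, 120) = 2, gcd(15, 120) = 15, gcd(16, 120) = 8, gcd(18, 120) = 6, gcd(20, 120) = 20, gcd(21, 120) = 3, gcd(22, 120) = 2, gcd(24, 120) = 24, gcd(25, 120) = 5, gcd(26, 120) = 2, gcd(27, 120) = 3, gcd(28, 120) = 4, gcd(30, 120) = 30, gcd(32, 120) = 8, gcd(33, 120) = 3, gcd(34, 120) = 2, gcd(35, 120) = 5, gcd(36, 120) = 12, gcd(38, 120) = 2, gcd(39, 120) = 3, gcd(40, 120) = 40, gcd(42, 120) = 6, gcd(44, 120) = 4, gcd(45, 120) = 15, gcd(46, 120) = 2, gcd(48, 120) = 24, gcd(50, 120) = 10, gcd(51, 120) = 3, gcd(52, 120) = 4, gcd(54, 120) = 6, gcd(55, 120) = 5, gcd(56, 120) = 8, gcd(57, 120) = 3, gcd(58, 120) = 2, gcd(60, 120) = 60, gcd(62, 120) = 2, gcd(63, 120) = 3, gcd(64, 120) = 8, gcd(65, 120) = 5, gcd(66, 120) = 6, gcd(68, 120) = 4, gcd(69, 120) = 3, gcd(70, 120) = 10, gcd(72, 120) = 24, gcd(74, 120) = 2, gcd(75, 120) = 15, gcd(76, 120) = 4, gcd(78, 120) = 6, gcd(80, 120) = 40, gcd(81, 120) = 3, gcd(82, 120) = 2, gcd(84, 120) = 12, gcd(85, 120) = 5, gcd(86, 120) = 2, gcd(87, 120) = 3, gcd(88, 120) = 8, gcd(90, 120) = 30, gcd(92, 120) = 4, gcd(93, 120) = 3, gcd(94, 120) = 2, gcd(95, 120) = 5, gcd(96, 120) = 24, gcd(98, 120) = 2, gcd(99, 120) = 3, gcd(100, 120) = 20, gcd(102, 120) = 6, gcd(104, 120) = 8, gcd(105, 120) = 15, gcd(106, 120) = 2, gcd(108, 120) = 12, gcd(110, 120) = 10, gcd(111, 120) = 3, gcd(112, 120) = 8, gcd(114, 120) = 6, gcd(115, 120) = 5, gcd(116, 120) = 4, gcd(117, 120) = 3, gcd(118, 120) = 2.
All other a ∈ {1, ..., 119} have gcd(a, 120) = 1 and are units. So the nonzero zero-divisors are exactly the 87 values of a appearing in this scan.

Final answer: nonzero zero-divisors of Z/120Z = {2, 3, 4, 5, 6, 8, 9, 10, 12, 14, 15, 16, 18, 20, 21, 22, 24, 25, 26, 27, 28, 30, 32, 33, 34, 35, 36, 38, 39, 40, 42, 44, 45, 46, 48, 50, 51, 52, 54, 55, 56, 57, 58, 60, 62, 63, 64, 65, 66, 68, 69, 70, 72, 74, 75, 76, 78, 80, 81, 82, 84, 85, 86, 87, 88, 90, 92, 93, 94, 95, 96, 98, 99, 100, 102, 104, 105, 106, 108, 110, 111, 112, 114, 115, 116, 117, 118}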